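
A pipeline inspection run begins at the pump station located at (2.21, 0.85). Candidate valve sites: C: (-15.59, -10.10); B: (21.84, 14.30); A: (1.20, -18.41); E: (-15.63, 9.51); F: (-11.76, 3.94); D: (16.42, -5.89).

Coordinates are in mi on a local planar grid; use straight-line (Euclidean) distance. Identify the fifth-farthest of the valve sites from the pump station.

D

Distance to each, sorted:
B: 23.8 mi
C: 20.9 mi
E: 19.8 mi
A: 19.3 mi
D: 15.7 mi
F: 14.3 mi
The fifth-farthest is D at 15.7 mi.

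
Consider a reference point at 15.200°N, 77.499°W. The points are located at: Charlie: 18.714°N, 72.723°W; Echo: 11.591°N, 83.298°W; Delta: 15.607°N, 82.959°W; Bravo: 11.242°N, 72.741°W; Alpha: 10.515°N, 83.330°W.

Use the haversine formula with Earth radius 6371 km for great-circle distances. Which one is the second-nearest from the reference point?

Charlie

Distances from the reference point (15.200°N, 77.499°W):
Delta: 587.0 km
Charlie: 640.8 km
Bravo: 677.4 km
Echo: 744.5 km
Alpha: 819.0 km
The second-nearest is Charlie at 640.8 km.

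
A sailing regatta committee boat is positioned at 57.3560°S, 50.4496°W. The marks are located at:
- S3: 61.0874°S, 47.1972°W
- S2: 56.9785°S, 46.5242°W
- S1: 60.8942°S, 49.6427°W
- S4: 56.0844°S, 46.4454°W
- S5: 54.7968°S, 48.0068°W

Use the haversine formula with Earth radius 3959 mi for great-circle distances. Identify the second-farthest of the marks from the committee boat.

S1

Distance to each, sorted:
S3: 282.2 mi
S1: 246.1 mi
S5: 200.3 mi
S4: 175.4 mi
S2: 149.3 mi
The second-farthest is S1 at 246.1 mi.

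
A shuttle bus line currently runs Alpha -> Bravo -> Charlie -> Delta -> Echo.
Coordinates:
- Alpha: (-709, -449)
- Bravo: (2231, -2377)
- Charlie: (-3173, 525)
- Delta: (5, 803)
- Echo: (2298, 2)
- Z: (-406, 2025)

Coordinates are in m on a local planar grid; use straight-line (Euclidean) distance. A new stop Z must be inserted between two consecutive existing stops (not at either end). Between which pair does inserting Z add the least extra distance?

between Charlie and Delta

Added distance for inserting Z between each consecutive pair:
Alpha–Bravo: 4108.1 m
Bravo–Charlie: 2144.9 m
Charlie–Delta: 1246.6 m
Delta–Echo: 2237.4 m
Smallest added distance is 1246.6 m, inserting between Charlie and Delta.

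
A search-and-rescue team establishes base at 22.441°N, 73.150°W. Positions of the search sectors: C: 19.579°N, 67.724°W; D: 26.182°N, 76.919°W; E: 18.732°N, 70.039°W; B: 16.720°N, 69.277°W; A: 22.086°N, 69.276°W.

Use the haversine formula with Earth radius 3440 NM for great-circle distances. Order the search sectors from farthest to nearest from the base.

B, C, D, E, A

Distance from the base at 22.441°N, 73.150°W to each:
B 16.720°N, 69.277°W: 407.3 NM
C 19.579°N, 67.724°W: 349.3 NM
D 26.182°N, 76.919°W: 304.9 NM
E 18.732°N, 70.039°W: 283.1 NM
A 22.086°N, 69.276°W: 216.3 NM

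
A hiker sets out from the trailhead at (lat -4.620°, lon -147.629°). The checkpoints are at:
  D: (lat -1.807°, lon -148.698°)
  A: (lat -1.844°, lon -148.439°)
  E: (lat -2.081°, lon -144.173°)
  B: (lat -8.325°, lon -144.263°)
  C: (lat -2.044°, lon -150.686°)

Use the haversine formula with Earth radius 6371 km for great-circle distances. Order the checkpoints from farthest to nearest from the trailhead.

Computing each great-circle distance from (lat -4.620°, lon -147.629°):
B (lat -8.325°, lon -144.263°): 555.0 km
E (lat -2.081°, lon -144.173°): 476.3 km
C (lat -2.044°, lon -150.686°): 444.1 km
D (lat -1.807°, lon -148.698°): 334.5 km
A (lat -1.844°, lon -148.439°): 321.5 km

B, E, C, D, A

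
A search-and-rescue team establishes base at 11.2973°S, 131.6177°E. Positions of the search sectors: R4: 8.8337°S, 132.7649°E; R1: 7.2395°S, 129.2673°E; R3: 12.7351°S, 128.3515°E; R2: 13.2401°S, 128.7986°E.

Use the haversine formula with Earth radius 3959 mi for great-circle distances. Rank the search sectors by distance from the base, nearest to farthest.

R4, R2, R3, R1

Computing each great-circle distance from 11.2973°S, 131.6177°E:
R4 8.8337°S, 132.7649°E: 187.3 mi
R2 13.2401°S, 128.7986°E: 232.9 mi
R3 12.7351°S, 128.3515°E: 242.1 mi
R1 7.2395°S, 129.2673°E: 322.9 mi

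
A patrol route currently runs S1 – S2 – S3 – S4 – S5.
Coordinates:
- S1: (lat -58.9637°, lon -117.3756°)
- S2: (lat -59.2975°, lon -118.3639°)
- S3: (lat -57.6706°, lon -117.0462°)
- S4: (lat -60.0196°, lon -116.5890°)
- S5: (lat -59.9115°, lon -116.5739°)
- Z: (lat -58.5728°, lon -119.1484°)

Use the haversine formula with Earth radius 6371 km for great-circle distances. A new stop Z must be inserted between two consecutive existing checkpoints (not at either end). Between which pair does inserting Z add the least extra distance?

between S2 and S3

Added distance for inserting Z between each consecutive pair:
S1–S2: 135.9 km
S2–S3: 54.9 km
S3–S4: 113.3 km
S4–S5: 413.5 km
Smallest added distance is 54.9 km, inserting between S2 and S3.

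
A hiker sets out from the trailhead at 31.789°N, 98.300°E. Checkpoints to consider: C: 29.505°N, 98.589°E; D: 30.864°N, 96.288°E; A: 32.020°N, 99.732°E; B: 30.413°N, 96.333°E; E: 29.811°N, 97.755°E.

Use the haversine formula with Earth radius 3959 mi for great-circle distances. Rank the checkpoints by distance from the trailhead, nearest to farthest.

A, D, E, B, C

Computing each great-circle distance from 31.789°N, 98.300°E:
A 32.020°N, 99.732°E: 85.5 mi
D 30.864°N, 96.288°E: 134.9 mi
E 29.811°N, 97.755°E: 140.4 mi
B 30.413°N, 96.333°E: 150.3 mi
C 29.505°N, 98.589°E: 158.8 mi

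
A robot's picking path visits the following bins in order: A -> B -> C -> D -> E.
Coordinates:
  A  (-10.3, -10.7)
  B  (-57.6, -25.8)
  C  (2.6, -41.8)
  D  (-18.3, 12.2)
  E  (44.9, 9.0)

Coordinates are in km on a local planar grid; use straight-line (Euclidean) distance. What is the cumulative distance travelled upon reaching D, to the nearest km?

Leg distances:
A→B: 49.7 km  (cumulative 49.7 km)
B→C: 62.3 km  (cumulative 111.9 km)
C→D: 57.9 km  (cumulative 169.8 km)
Cumulative distance at D ≈ 170 km.

170 km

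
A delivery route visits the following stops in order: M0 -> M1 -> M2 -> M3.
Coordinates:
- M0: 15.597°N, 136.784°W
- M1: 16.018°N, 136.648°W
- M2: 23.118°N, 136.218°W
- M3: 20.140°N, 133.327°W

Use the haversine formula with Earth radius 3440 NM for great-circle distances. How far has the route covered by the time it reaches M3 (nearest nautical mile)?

694 NM

Leg distances:
M0→M1: 26.5 NM  (cumulative 26.5 NM)
M1→M2: 427.0 NM  (cumulative 453.4 NM)
M2→M3: 240.8 NM  (cumulative 694.3 NM)
Cumulative distance at M3 ≈ 694 NM.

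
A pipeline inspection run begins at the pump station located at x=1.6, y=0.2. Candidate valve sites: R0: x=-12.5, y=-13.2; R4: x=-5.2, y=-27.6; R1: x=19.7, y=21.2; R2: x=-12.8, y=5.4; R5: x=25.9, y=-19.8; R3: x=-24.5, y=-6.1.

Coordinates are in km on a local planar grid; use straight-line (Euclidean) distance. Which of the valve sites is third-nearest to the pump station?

R3

Distance to each, sorted:
R2: 15.3 km
R0: 19.5 km
R3: 26.8 km
R1: 27.7 km
R4: 28.6 km
R5: 31.5 km
The third-nearest is R3 at 26.8 km.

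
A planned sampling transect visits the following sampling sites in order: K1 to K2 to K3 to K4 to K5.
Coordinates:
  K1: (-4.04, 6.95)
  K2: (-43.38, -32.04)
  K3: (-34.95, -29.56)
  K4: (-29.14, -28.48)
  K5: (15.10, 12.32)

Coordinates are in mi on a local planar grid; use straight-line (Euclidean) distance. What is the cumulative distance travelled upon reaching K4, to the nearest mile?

Leg distances:
K1→K2: 55.4 mi  (cumulative 55.4 mi)
K2→K3: 8.8 mi  (cumulative 64.2 mi)
K3→K4: 5.9 mi  (cumulative 70.1 mi)
Cumulative distance at K4 ≈ 70 mi.

70 mi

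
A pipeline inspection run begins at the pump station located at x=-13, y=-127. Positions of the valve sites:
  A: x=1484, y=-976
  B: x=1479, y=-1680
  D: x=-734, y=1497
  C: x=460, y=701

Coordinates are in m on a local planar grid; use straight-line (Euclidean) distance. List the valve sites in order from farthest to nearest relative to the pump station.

Distance from the pump station at x=-13, y=-127 to each:
B x=1479, y=-1680: 2153.6 m
D x=-734, y=1497: 1776.9 m
A x=1484, y=-976: 1721.0 m
C x=460, y=701: 953.6 m

B, D, A, C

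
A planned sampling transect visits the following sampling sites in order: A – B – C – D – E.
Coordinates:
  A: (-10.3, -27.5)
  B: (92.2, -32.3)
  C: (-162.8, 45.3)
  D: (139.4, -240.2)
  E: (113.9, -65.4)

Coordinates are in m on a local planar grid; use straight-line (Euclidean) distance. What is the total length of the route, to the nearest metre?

962 m

Leg distances:
A→B: 102.6 m  (cumulative 102.6 m)
B→C: 266.5 m  (cumulative 369.2 m)
C→D: 415.7 m  (cumulative 784.9 m)
D→E: 176.7 m  (cumulative 961.5 m)
Total route length ≈ 962 m.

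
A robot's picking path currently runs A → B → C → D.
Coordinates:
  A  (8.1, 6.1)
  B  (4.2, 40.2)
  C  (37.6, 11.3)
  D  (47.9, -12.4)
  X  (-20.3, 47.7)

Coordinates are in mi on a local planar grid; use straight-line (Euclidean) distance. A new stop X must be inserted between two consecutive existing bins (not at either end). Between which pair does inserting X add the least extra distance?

Added distance for inserting X between each consecutive pair:
A–B: 41.7 mi
B–C: 49.8 mi
C–D: 133.5 mi
Smallest added distance is 41.7 mi, inserting between A and B.

between A and B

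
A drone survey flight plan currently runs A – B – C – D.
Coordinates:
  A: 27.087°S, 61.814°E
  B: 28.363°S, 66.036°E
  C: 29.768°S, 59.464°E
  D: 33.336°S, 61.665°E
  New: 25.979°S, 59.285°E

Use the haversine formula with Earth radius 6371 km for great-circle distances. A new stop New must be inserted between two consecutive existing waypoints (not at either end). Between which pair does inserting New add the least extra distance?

between B and C

Added distance for inserting New between each consecutive pair:
A–B: 559.4 km
B–C: 482.6 km
C–D: 823.2 km
Smallest added distance is 482.6 km, inserting between B and C.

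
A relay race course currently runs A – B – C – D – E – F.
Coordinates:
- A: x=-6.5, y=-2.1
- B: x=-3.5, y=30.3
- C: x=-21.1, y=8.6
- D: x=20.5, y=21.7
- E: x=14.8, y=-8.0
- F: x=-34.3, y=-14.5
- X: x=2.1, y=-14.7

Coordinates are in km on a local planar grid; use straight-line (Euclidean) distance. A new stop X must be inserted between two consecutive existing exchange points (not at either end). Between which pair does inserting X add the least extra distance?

Added distance for inserting X between each consecutive pair:
A–B: 28.1 km
B–C: 50.3 km
C–D: 30.1 km
D–E: 24.9 km
E–F: 1.2 km
Smallest added distance is 1.2 km, inserting between E and F.

between E and F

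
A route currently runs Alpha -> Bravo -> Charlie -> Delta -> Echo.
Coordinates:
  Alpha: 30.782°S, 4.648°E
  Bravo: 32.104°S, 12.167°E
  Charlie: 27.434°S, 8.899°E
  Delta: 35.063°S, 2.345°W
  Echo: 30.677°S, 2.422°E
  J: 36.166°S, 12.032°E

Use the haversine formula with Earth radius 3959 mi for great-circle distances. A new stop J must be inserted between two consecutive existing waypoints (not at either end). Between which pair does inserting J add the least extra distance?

Added distance for inserting J between each consecutive pair:
Alpha–Bravo: 393.2 mi
Bravo–Charlie: 534.0 mi
Charlie–Delta: 594.2 mi
Delta–Echo: 1071.2 mi
Smallest added distance is 393.2 mi, inserting between Alpha and Bravo.

between Alpha and Bravo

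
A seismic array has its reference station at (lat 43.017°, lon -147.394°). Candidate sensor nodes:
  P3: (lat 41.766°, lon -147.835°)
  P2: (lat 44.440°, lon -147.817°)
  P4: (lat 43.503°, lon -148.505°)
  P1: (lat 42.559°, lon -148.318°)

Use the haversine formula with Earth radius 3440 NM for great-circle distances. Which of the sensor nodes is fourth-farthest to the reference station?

P1

Distances from the reference station ((lat 43.017°, lon -147.394°)):
P2: 87.4 NM
P3: 77.6 NM
P4: 56.7 NM
P1: 49.1 NM
The fourth-farthest is P1 at 49.1 NM.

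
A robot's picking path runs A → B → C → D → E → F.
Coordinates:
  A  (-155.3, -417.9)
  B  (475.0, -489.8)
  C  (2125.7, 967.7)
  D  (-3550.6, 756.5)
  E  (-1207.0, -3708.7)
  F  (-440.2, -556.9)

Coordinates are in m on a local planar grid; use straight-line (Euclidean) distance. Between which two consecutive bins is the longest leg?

Leg distances:
A→B: 634.4 m
B→C: 2202.1 m
C→D: 5680.2 m
D→E: 5042.9 m
E→F: 3243.7 m
The longest leg is C–D at 5680.2 m.

C–D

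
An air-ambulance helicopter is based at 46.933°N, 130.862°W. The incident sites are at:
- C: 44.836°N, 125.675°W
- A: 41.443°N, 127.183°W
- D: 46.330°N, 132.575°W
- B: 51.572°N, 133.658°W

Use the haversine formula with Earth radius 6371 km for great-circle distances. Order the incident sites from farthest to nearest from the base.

Computing each great-circle distance from 46.933°N, 130.862°W:
A 41.443°N, 127.183°W: 677.1 km
B 51.572°N, 133.658°W: 554.2 km
C 44.836°N, 125.675°W: 464.1 km
D 46.330°N, 132.575°W: 147.0 km

A, B, C, D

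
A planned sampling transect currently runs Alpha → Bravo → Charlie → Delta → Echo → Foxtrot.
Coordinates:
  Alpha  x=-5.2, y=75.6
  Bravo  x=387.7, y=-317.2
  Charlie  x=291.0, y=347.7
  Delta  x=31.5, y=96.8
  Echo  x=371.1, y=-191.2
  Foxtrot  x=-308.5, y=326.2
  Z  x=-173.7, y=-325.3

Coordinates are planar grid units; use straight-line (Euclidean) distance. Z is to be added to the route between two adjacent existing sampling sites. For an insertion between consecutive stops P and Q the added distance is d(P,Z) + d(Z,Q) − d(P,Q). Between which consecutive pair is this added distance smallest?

Added distance for inserting Z between each consecutive pair:
Alpha–Bravo: 440.8
Bravo–Charlie: 707.4
Charlie–Delta: 926.2
Delta–Echo: 585.1
Echo–Foxtrot: 372.2
Smallest added distance is 372.2, inserting between Echo and Foxtrot.

between Echo and Foxtrot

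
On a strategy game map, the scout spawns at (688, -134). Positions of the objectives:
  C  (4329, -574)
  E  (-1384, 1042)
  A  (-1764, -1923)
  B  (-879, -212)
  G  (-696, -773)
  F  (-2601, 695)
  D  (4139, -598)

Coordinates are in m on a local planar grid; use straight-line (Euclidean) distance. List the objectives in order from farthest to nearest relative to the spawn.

C, D, F, A, E, B, G

Distance from the spawn at (688, -134) to each:
C (4329, -574): 3667.5 m
D (4139, -598): 3482.1 m
F (-2601, 695): 3391.9 m
A (-1764, -1923): 3035.3 m
E (-1384, 1042): 2382.5 m
B (-879, -212): 1568.9 m
G (-696, -773): 1524.4 m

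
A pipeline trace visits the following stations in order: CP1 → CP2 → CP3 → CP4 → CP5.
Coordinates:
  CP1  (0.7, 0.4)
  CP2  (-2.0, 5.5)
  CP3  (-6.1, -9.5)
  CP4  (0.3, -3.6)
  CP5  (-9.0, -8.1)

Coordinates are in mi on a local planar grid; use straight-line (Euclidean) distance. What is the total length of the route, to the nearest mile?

40 mi

Leg distances:
CP1→CP2: 5.8 mi  (cumulative 5.8 mi)
CP2→CP3: 15.6 mi  (cumulative 21.3 mi)
CP3→CP4: 8.7 mi  (cumulative 30.0 mi)
CP4→CP5: 10.3 mi  (cumulative 40.4 mi)
Total route length ≈ 40 mi.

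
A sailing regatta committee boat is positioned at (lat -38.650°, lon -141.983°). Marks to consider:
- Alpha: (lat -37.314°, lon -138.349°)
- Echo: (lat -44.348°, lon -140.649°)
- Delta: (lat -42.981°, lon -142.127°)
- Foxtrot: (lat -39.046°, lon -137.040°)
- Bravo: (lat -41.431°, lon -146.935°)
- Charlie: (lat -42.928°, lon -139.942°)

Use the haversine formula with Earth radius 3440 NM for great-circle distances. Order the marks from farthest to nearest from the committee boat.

Echo, Bravo, Charlie, Delta, Foxtrot, Alpha

Computing each great-circle distance from (lat -38.650°, lon -141.983°):
Echo (lat -44.348°, lon -140.649°): 347.3 NM
Bravo (lat -41.431°, lon -146.935°): 282.2 NM
Charlie (lat -42.928°, lon -139.942°): 273.1 NM
Delta (lat -42.981°, lon -142.127°): 260.1 NM
Foxtrot (lat -39.046°, lon -137.040°): 232.3 NM
Alpha (lat -37.314°, lon -138.349°): 189.7 NM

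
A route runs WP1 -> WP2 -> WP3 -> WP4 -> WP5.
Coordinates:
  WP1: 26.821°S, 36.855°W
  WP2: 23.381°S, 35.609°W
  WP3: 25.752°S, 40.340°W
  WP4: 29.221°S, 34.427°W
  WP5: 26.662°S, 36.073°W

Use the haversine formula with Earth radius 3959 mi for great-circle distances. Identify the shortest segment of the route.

Leg distances:
WP1→WP2: 250.1 mi
WP2→WP3: 339.4 mi
WP3→WP4: 434.4 mi
WP4→WP5: 203.4 mi
The shortest leg is WP4–WP5 at 203.4 mi.

WP4–WP5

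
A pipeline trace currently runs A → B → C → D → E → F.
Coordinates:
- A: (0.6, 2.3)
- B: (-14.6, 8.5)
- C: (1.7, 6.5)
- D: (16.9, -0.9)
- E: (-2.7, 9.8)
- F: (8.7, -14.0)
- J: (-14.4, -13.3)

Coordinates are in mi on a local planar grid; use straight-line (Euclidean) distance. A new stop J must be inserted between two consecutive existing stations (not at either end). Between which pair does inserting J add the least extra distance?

Added distance for inserting J between each consecutive pair:
A–B: 27.0 mi
B–C: 30.9 mi
C–D: 42.3 mi
D–E: 37.2 mi
E–F: 22.6 mi
Smallest added distance is 22.6 mi, inserting between E and F.

between E and F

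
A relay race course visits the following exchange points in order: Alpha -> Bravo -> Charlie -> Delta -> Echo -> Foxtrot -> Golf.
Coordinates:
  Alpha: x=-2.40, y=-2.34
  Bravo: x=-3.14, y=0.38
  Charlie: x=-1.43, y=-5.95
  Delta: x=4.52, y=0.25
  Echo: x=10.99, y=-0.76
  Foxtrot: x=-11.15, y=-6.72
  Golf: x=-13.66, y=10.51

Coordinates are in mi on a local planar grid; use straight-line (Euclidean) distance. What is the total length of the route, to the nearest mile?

Leg distances:
Alpha→Bravo: 2.8 mi  (cumulative 2.8 mi)
Bravo→Charlie: 6.6 mi  (cumulative 9.4 mi)
Charlie→Delta: 8.6 mi  (cumulative 18.0 mi)
Delta→Echo: 6.5 mi  (cumulative 24.5 mi)
Echo→Foxtrot: 22.9 mi  (cumulative 47.4 mi)
Foxtrot→Golf: 17.4 mi  (cumulative 64.9 mi)
Total route length ≈ 65 mi.

65 mi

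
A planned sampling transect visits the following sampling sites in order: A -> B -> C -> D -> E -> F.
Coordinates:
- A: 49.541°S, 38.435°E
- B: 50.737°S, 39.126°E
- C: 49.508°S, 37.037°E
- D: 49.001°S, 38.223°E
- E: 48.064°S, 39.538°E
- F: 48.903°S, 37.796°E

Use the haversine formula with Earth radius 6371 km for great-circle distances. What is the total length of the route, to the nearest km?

748 km

Leg distances:
A→B: 141.8 km  (cumulative 141.8 km)
B→C: 202.1 km  (cumulative 343.9 km)
C→D: 102.9 km  (cumulative 446.8 km)
D→E: 142.2 km  (cumulative 589.0 km)
E→F: 158.7 km  (cumulative 747.8 km)
Total route length ≈ 748 km.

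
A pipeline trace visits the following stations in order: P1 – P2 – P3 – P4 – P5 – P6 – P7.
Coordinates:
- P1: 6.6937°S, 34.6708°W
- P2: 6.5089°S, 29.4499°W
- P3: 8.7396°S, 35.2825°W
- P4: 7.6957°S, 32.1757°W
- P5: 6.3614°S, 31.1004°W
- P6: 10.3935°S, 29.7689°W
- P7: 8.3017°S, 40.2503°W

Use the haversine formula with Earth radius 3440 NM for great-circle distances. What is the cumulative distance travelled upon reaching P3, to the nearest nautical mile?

684 NM

Leg distances:
P1→P2: 311.6 NM  (cumulative 311.6 NM)
P2→P3: 372.0 NM  (cumulative 683.6 NM)
Cumulative distance at P3 ≈ 684 NM.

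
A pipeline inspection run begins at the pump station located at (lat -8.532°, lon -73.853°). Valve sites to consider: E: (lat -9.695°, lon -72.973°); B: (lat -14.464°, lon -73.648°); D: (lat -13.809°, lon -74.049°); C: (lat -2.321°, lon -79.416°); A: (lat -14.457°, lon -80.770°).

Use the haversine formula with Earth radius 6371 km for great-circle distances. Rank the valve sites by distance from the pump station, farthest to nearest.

Distance from the pump station at (lat -8.532°, lon -73.853°) to each:
A (lat -14.457°, lon -80.770°): 1000.8 km
C (lat -2.321°, lon -79.416°): 925.1 km
B (lat -14.464°, lon -73.648°): 660.0 km
D (lat -13.809°, lon -74.049°): 587.2 km
E (lat -9.695°, lon -72.973°): 161.4 km

A, C, B, D, E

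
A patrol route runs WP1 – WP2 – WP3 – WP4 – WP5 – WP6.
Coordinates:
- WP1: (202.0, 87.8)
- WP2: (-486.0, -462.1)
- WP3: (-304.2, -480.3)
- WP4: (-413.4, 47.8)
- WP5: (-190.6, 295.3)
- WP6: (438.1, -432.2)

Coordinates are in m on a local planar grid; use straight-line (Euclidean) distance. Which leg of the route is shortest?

Leg distances:
WP1→WP2: 880.8 m
WP2→WP3: 182.7 m
WP3→WP4: 539.3 m
WP4→WP5: 333.0 m
WP5→WP6: 961.5 m
The shortest leg is WP2–WP3 at 182.7 m.

WP2–WP3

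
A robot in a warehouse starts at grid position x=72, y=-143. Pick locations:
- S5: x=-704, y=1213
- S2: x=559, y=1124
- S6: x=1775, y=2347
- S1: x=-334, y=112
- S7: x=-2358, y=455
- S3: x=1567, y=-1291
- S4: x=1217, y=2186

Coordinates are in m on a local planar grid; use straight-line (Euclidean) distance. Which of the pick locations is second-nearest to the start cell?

Distance to each, sorted:
S1: 479.4 m
S2: 1357.4 m
S5: 1562.3 m
S3: 1884.9 m
S7: 2502.5 m
S4: 2595.2 m
S6: 3016.7 m
The second-nearest is S2 at 1357.4 m.

S2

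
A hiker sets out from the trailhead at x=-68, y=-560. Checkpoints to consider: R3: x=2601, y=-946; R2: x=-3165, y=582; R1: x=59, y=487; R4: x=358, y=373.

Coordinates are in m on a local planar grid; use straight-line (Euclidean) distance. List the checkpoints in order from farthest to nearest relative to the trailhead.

R2, R3, R1, R4

Computing each straight-line distance from x=-68, y=-560:
R2 x=-3165, y=582: 3300.8 m
R3 x=2601, y=-946: 2696.8 m
R1 x=59, y=487: 1054.7 m
R4 x=358, y=373: 1025.7 m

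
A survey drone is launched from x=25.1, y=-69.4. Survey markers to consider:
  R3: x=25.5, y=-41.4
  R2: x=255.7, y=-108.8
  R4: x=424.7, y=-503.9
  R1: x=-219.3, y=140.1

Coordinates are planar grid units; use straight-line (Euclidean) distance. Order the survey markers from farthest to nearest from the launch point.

R4, R1, R2, R3

Distance from the launch point at x=25.1, y=-69.4 to each:
R4 x=424.7, y=-503.9: 590.3
R1 x=-219.3, y=140.1: 321.9
R2 x=255.7, y=-108.8: 233.9
R3 x=25.5, y=-41.4: 28.0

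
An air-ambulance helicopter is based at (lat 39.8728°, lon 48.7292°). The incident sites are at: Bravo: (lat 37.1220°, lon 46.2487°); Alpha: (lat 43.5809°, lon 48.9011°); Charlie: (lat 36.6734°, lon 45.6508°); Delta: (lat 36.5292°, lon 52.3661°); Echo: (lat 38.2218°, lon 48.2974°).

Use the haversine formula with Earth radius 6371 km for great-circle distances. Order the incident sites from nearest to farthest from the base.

Distances from the base:
Echo (lat 38.2218°, lon 48.2974°): 187.3 km
Bravo (lat 37.1220°, lon 46.2487°): 374.3 km
Alpha (lat 43.5809°, lon 48.9011°): 412.6 km
Charlie (lat 36.6734°, lon 45.6508°): 445.8 km
Delta (lat 36.5292°, lon 52.3661°): 489.0 km

Echo, Bravo, Alpha, Charlie, Delta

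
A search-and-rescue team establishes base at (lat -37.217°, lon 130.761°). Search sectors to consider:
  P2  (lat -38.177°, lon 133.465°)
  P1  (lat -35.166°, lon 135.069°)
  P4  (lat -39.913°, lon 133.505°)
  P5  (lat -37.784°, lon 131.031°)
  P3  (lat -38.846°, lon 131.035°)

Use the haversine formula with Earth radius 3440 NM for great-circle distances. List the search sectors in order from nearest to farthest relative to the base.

Computing each great-circle distance from (lat -37.217°, lon 130.761°):
P5 (lat -37.784°, lon 131.031°): 36.4 NM
P3 (lat -38.846°, lon 131.035°): 98.7 NM
P2 (lat -38.177°, lon 133.465°): 140.8 NM
P4 (lat -39.913°, lon 133.505°): 206.8 NM
P1 (lat -35.166°, lon 135.069°): 242.3 NM

P5, P3, P2, P4, P1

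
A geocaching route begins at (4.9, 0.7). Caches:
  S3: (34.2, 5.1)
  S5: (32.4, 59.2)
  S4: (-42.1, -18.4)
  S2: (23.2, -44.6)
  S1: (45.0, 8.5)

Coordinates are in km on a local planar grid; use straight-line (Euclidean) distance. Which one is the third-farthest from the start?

S2

Distance to each, sorted:
S5: 64.6 km
S4: 50.7 km
S2: 48.9 km
S1: 40.9 km
S3: 29.6 km
The third-farthest is S2 at 48.9 km.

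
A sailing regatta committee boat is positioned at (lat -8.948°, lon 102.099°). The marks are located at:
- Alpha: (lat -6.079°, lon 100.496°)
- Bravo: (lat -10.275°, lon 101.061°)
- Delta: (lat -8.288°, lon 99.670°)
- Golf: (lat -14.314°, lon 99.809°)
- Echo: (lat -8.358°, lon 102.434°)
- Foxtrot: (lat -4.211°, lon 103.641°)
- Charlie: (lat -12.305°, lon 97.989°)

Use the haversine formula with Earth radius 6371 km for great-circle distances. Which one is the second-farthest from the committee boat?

Distances from the committee boat ((lat -8.948°, lon 102.099°)):
Golf: 646.7 km
Charlie: 584.0 km
Foxtrot: 553.6 km
Alpha: 364.7 km
Delta: 276.9 km
Bravo: 186.3 km
Echo: 75.2 km
The second-farthest is Charlie at 584.0 km.

Charlie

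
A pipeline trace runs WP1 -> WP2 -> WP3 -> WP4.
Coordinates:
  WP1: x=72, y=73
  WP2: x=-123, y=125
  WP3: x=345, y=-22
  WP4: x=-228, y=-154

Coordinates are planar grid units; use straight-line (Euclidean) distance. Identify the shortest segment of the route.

WP1–WP2

Leg distances:
WP1→WP2: 201.8
WP2→WP3: 490.5
WP3→WP4: 588.0
The shortest leg is WP1–WP2 at 201.8.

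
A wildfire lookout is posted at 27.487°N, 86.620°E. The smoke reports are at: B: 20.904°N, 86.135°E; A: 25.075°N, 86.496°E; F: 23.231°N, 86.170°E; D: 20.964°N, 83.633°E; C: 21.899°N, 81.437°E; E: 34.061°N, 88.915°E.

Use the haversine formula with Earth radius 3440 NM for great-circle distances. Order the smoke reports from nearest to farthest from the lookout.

Distances from the lookout:
A 25.075°N, 86.496°E: 145.0 NM
F 23.231°N, 86.170°E: 256.7 NM
B 20.904°N, 86.135°E: 396.1 NM
E 34.061°N, 88.915°E: 412.0 NM
D 20.964°N, 83.633°E: 424.4 NM
C 21.899°N, 81.437°E: 438.6 NM

A, F, B, E, D, C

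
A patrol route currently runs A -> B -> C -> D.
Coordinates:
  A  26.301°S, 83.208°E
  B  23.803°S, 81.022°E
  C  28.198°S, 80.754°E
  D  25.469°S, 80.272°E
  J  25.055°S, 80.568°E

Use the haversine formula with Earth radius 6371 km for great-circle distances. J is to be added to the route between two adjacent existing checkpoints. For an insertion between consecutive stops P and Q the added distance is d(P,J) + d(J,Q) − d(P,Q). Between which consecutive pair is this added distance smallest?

Added distance for inserting J between each consecutive pair:
A–B: 90.8 km
B–C: 7.1 km
C–D: 97.6 km
Smallest added distance is 7.1 km, inserting between B and C.

between B and C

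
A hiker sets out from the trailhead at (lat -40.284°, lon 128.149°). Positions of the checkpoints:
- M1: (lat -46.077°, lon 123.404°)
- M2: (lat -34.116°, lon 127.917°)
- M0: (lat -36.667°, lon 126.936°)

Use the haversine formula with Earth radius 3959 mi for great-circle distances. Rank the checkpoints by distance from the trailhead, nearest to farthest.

Distance from the trailhead at (lat -40.284°, lon 128.149°) to each:
M0 (lat -36.667°, lon 126.936°): 258.4 mi
M2 (lat -34.116°, lon 127.917°): 426.4 mi
M1 (lat -46.077°, lon 123.404°): 466.0 mi

M0, M2, M1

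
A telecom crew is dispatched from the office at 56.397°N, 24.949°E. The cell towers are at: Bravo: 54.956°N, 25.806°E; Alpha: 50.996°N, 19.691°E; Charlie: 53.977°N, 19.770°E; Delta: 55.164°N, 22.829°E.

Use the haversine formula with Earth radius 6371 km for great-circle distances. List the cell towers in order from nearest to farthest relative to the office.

Bravo, Delta, Charlie, Alpha

Distance from the office at 56.397°N, 24.949°E to each:
Bravo 54.956°N, 25.806°E: 169.0 km
Delta 55.164°N, 22.829°E: 190.7 km
Charlie 53.977°N, 19.770°E: 424.7 km
Alpha 50.996°N, 19.691°E: 692.7 km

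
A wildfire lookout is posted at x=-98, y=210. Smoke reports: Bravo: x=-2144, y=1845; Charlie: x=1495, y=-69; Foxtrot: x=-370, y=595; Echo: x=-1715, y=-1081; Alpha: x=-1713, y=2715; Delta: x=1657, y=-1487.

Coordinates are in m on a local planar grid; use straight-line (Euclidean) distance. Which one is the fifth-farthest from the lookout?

Distance to each, sorted:
Alpha: 2980.5 m
Bravo: 2619.0 m
Delta: 2441.3 m
Echo: 2069.1 m
Charlie: 1617.2 m
Foxtrot: 471.4 m
The fifth-farthest is Charlie at 1617.2 m.

Charlie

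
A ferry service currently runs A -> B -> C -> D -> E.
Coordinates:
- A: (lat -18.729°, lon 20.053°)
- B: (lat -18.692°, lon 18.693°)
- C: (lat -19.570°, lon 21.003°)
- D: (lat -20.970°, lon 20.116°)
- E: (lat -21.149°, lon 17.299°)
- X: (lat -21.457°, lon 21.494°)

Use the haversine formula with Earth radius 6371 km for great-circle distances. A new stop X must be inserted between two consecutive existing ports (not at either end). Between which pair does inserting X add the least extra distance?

Added distance for inserting X between each consecutive pair:
A–B: 619.7 km
B–C: 378.8 km
C–D: 187.6 km
D–E: 295.7 km
Smallest added distance is 187.6 km, inserting between C and D.

between C and D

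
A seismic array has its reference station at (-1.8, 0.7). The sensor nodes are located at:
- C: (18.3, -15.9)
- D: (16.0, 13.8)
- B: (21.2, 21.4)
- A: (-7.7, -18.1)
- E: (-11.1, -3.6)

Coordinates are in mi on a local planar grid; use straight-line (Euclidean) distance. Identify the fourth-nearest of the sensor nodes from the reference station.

Distances from the reference station ((-1.8, 0.7)):
E: 10.2 mi
A: 19.7 mi
D: 22.1 mi
C: 26.1 mi
B: 30.9 mi
The fourth-nearest is C at 26.1 mi.

C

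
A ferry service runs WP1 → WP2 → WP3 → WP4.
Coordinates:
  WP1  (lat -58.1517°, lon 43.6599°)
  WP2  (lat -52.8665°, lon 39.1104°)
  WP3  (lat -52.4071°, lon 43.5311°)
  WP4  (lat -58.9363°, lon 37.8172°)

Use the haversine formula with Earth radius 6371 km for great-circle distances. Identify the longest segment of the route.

WP3–WP4

Leg distances:
WP1→WP2: 653.4 km
WP2→WP3: 302.6 km
WP3→WP4: 808.9 km
The longest leg is WP3–WP4 at 808.9 km.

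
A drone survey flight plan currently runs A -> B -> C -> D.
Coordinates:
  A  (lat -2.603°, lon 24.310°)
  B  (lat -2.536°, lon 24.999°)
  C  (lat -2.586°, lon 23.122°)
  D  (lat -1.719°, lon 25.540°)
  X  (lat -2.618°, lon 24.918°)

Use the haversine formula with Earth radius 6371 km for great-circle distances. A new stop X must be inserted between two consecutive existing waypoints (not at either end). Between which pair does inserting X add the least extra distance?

between A and B

Added distance for inserting X between each consecutive pair:
A–B: 3.5 km
B–C: 3.8 km
C–D: 35.6 km
Smallest added distance is 3.5 km, inserting between A and B.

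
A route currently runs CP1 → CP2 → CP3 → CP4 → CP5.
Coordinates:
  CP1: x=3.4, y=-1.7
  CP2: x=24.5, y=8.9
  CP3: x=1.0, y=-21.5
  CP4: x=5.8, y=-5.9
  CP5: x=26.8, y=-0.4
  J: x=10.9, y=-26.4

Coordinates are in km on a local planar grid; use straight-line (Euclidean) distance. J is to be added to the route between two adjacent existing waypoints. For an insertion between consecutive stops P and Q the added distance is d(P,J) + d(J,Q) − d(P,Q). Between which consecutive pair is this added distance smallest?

Added distance for inserting J between each consecutive pair:
CP1–CP2: 40.0 km
CP2–CP3: 10.5 km
CP3–CP4: 15.8 km
CP4–CP5: 29.9 km
Smallest added distance is 10.5 km, inserting between CP2 and CP3.

between CP2 and CP3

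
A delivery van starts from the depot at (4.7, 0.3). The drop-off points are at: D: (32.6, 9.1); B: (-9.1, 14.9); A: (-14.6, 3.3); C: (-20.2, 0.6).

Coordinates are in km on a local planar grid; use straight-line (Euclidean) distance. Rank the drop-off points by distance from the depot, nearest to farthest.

A, B, C, D

Distances from the depot:
A (-14.6, 3.3): 19.5 km
B (-9.1, 14.9): 20.1 km
C (-20.2, 0.6): 24.9 km
D (32.6, 9.1): 29.3 km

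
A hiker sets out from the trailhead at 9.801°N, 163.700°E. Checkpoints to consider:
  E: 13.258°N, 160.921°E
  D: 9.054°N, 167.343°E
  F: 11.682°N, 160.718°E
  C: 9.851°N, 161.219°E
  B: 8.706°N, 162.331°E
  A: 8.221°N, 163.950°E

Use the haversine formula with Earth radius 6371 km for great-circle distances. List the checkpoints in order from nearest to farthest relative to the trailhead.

Computing each great-circle distance from 9.801°N, 163.700°E:
A 8.221°N, 163.950°E: 177.8 km
B 8.706°N, 162.331°E: 193.4 km
C 9.851°N, 161.219°E: 271.9 km
F 11.682°N, 160.718°E: 387.1 km
D 9.054°N, 167.343°E: 408.1 km
E 13.258°N, 160.921°E: 489.3 km

A, B, C, F, D, E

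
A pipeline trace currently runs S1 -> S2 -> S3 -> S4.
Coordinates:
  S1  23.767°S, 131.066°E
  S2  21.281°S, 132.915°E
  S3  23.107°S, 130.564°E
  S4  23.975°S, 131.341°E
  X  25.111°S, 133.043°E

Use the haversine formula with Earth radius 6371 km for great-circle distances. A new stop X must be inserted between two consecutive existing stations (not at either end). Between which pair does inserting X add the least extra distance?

Added distance for inserting X between each consecutive pair:
S1–S2: 340.5 km
S2–S3: 446.2 km
S3–S4: 424.7 km
Smallest added distance is 340.5 km, inserting between S1 and S2.

between S1 and S2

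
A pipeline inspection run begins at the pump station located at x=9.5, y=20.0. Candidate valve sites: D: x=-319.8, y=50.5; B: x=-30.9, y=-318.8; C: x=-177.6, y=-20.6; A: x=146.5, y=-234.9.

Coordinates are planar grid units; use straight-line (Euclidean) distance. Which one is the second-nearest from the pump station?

A

Distance to each, sorted:
C: 191.5
A: 289.4
D: 330.7
B: 341.2
The second-nearest is A at 289.4.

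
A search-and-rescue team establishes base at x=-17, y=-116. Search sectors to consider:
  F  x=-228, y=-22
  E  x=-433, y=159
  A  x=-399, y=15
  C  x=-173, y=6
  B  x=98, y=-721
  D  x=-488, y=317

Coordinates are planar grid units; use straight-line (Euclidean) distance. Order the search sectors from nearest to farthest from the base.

Distances from the base:
C x=-173, y=6: 198.0
F x=-228, y=-22: 231.0
A x=-399, y=15: 403.8
E x=-433, y=159: 498.7
B x=98, y=-721: 615.8
D x=-488, y=317: 639.8

C, F, A, E, B, D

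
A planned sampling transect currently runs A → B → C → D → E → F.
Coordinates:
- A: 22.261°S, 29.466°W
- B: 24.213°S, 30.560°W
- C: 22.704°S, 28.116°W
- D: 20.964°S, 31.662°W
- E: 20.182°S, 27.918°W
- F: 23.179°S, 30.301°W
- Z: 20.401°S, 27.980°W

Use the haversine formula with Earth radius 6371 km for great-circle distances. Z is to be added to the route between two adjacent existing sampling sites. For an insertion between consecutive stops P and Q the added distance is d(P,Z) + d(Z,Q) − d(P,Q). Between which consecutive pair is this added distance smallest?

Added distance for inserting Z between each consecutive pair:
A–B: 513.7 km
B–C: 456.0 km
C–D: 230.6 km
D–E: 14.0 km
E–F: 1.8 km
Smallest added distance is 1.8 km, inserting between E and F.

between E and F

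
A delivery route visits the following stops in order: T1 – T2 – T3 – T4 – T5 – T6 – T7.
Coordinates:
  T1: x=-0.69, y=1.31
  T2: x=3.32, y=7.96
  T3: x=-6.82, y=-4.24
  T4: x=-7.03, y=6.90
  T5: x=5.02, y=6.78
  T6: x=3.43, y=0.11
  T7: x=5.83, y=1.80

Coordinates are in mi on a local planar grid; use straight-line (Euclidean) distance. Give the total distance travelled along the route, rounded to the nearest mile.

57 mi

Leg distances:
T1→T2: 7.8 mi  (cumulative 7.8 mi)
T2→T3: 15.9 mi  (cumulative 23.6 mi)
T3→T4: 11.1 mi  (cumulative 34.8 mi)
T4→T5: 12.1 mi  (cumulative 46.8 mi)
T5→T6: 6.9 mi  (cumulative 53.7 mi)
T6→T7: 2.9 mi  (cumulative 56.6 mi)
Total route length ≈ 57 mi.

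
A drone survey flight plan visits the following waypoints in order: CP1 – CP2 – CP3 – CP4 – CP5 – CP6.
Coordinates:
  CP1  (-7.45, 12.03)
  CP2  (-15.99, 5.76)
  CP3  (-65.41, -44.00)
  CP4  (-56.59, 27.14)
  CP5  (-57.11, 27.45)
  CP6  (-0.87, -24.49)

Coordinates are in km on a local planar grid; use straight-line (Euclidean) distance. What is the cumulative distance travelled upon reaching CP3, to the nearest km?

81 km

Leg distances:
CP1→CP2: 10.6 km  (cumulative 10.6 km)
CP2→CP3: 70.1 km  (cumulative 80.7 km)
Cumulative distance at CP3 ≈ 81 km.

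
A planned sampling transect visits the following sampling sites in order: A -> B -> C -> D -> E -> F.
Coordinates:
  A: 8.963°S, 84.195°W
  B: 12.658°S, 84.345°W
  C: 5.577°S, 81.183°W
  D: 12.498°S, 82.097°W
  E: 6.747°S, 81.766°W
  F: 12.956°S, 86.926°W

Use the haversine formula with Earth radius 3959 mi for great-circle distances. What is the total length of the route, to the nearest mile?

Leg distances:
A→B: 255.5 mi  (cumulative 255.5 mi)
B→C: 534.7 mi  (cumulative 790.2 mi)
C→D: 482.3 mi  (cumulative 1272.5 mi)
D→E: 398.0 mi  (cumulative 1670.5 mi)
E→F: 554.4 mi  (cumulative 2224.8 mi)
Total route length ≈ 2225 mi.

2225 mi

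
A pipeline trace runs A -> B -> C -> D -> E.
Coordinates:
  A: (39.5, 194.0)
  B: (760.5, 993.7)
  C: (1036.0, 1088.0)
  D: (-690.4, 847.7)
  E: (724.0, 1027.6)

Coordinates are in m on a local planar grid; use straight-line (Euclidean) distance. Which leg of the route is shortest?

Leg distances:
A→B: 1076.7 m
B→C: 291.2 m
C→D: 1743.0 m
D→E: 1425.8 m
The shortest leg is B–C at 291.2 m.

B–C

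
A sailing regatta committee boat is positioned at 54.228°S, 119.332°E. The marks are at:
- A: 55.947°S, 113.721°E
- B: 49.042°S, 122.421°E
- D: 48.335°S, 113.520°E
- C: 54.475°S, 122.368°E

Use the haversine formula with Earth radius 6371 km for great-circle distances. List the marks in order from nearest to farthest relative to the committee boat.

Distance from the committee boat at 54.228°S, 119.332°E to each:
C 54.475°S, 122.368°E: 198.6 km
A 55.947°S, 113.721°E: 404.9 km
B 49.042°S, 122.421°E: 614.7 km
D 48.335°S, 113.520°E: 769.3 km

C, A, B, D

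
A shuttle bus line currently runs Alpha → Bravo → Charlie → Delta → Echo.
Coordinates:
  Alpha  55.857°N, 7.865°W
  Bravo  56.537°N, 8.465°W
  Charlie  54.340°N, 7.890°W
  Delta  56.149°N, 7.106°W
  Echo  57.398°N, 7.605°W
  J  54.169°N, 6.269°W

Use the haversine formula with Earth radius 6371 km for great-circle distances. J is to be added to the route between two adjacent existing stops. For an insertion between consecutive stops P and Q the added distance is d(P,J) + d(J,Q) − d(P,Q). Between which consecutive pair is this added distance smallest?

between Charlie and Delta

Added distance for inserting J between each consecutive pair:
Alpha–Bravo: 426.9 km
Bravo–Charlie: 157.7 km
Charlie–Delta: 126.3 km
Delta–Echo: 452.9 km
Smallest added distance is 126.3 km, inserting between Charlie and Delta.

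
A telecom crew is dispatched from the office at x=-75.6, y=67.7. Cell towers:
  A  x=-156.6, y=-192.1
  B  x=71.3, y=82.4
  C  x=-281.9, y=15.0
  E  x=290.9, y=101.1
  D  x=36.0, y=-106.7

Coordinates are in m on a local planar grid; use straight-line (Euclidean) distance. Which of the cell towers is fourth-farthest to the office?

D

Distance to each, sorted:
E: 368.0 m
A: 272.1 m
C: 212.9 m
D: 207.1 m
B: 147.6 m
The fourth-farthest is D at 207.1 m.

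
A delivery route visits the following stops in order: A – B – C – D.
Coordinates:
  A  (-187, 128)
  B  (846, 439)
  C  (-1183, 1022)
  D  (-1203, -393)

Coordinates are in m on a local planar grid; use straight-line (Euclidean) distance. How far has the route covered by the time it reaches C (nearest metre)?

Leg distances:
A→B: 1078.8 m  (cumulative 1078.8 m)
B→C: 2111.1 m  (cumulative 3189.9 m)
Cumulative distance at C ≈ 3190 m.

3190 m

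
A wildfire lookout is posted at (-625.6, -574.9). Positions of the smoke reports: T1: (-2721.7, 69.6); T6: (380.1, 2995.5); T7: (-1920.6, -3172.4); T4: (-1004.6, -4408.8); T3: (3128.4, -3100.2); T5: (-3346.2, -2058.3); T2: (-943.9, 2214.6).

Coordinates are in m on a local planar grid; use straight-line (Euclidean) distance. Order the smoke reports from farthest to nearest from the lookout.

T3, T4, T6, T5, T7, T2, T1

Distances from the lookout:
T3 (3128.4, -3100.2): 4524.3 m
T4 (-1004.6, -4408.8): 3852.6 m
T6 (380.1, 2995.5): 3709.3 m
T5 (-3346.2, -2058.3): 3098.7 m
T7 (-1920.6, -3172.4): 2902.4 m
T2 (-943.9, 2214.6): 2807.6 m
T1 (-2721.7, 69.6): 2192.9 m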